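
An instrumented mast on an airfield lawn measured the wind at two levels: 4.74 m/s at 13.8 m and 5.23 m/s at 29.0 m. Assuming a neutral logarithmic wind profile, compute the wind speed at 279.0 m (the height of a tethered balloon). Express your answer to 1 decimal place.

Log law: V ∝ ln(z/z₀). From the pair, with r = V₁/V₂ = 0.90631,
ln z₀ = (ln z₁ − r·ln z₂)/(1 − r) = (2.6247 − 0.90631×3.3673)/0.09369 = -4.5591 → z₀ = 0.01047 m
V₃ = V₁ · ln(z₃/z₀)/ln(z₁/z₀) = 4.74 × 10.1903/7.1838 = 6.7238 m/s

6.7 m/s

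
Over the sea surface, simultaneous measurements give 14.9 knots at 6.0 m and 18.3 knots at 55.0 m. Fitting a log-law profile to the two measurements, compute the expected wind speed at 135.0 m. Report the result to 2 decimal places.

19.68 knots

Log law: V ∝ ln(z/z₀). From the pair, with r = V₁/V₂ = 0.81421,
ln z₀ = (ln z₁ − r·ln z₂)/(1 − r) = (1.7918 − 0.81421×4.0073)/0.18579 = -7.9177 → z₀ = 0.0003643 m
V₃ = V₁ · ln(z₃/z₀)/ln(z₁/z₀) = 14.9 × 12.8229/9.7094 = 19.6780 knots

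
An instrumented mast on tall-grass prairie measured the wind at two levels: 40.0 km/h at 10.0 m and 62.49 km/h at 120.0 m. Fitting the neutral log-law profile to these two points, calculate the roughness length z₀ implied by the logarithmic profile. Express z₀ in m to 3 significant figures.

z₀ ≈ 0.120 m

Log law: V(z) ∝ ln(z/z₀). With r = V₁/V₂ = 40.0/62.49 = 0.64010,
r · ln(z₂/z₀) = ln(z₁/z₀) ⇒ ln z₀ = (ln z₁ − r·ln z₂)/(1 − r)
ln z₀ = (2.30259 − 0.64010×4.78749) / 0.35990 = -2.1170
z₀ = exp(-2.1170) = 0.1204 m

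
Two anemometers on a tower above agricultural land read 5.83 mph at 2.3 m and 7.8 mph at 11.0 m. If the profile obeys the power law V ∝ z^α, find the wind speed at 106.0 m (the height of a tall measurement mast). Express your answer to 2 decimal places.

First find α: α = ln(V₂/V₁)/ln(z₂/z₁) = ln(7.8/5.83)/ln(11.0/2.3) = 0.29111/1.56499 = 0.1860
Extrapolate from 11.0 m to 106.0 m: V₃ = 7.8 × (106.0/11.0)^0.1860 = 7.8 × 1.5241 = 11.8882 mph

11.89 mph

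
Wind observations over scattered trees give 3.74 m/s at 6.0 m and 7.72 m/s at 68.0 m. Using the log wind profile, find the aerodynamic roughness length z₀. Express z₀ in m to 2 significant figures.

Log law: V(z) ∝ ln(z/z₀). With r = V₁/V₂ = 3.74/7.72 = 0.48446,
r · ln(z₂/z₀) = ln(z₁/z₀) ⇒ ln z₀ = (ln z₁ − r·ln z₂)/(1 − r)
ln z₀ = (1.79176 − 0.48446×4.21951) / 0.51554 = -0.4896
z₀ = exp(-0.4896) = 0.6129 m

z₀ ≈ 0.61 m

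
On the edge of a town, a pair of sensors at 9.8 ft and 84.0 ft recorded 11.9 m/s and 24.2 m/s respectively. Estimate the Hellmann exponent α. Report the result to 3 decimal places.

α ≈ 0.330

Power law: V₂/V₁ = (z₂/z₁)^α ⇒ α = ln(V₂/V₁) / ln(z₂/z₁)
α = ln(24.2/11.9) / ln(84.0/9.8) = ln(2.0336) / ln(8.5714)
  = 0.70981 / 2.14843 = 0.33039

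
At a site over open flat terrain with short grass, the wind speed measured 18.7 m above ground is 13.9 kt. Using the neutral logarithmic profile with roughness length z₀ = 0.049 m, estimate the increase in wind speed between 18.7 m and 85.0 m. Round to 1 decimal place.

Log law: V₂ = V₁ · ln(z₂/z₀)/ln(z₁/z₀) = 13.9 × 7.4586/5.9445 = 17.4405 kt
ΔV = 17.4405 − 13.9 = 3.5405 kt

3.5 kt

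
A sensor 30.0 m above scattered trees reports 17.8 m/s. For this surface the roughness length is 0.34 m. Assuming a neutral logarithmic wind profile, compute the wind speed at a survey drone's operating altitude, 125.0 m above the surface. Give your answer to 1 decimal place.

23.5 m/s

Log law: V(z) ∝ ln(z/z₀), so V₂/V₁ = ln(z₂/z₀) / ln(z₁/z₀).
ln(125.0/0.34) = 5.9071, ln(30.0/0.34) = 4.4800
V₂ = 17.8 × 5.9071/4.4800 = 17.8 × 1.3186 = 23.4702 m/s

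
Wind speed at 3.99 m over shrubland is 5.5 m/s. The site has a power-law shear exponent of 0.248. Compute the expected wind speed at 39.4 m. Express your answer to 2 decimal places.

9.71 m/s

Power-law profile: V₂ = V₁ · (z₂/z₁)^α
V₂ = 5.5 × (39.4/3.99)^0.248 = 5.5 × (9.8747)^0.248
    = 5.5 × 1.7646 = 9.7052 m/s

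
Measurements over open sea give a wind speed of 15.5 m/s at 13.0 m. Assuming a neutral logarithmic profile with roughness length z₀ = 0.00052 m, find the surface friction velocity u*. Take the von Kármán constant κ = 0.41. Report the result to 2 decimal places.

u* ≈ 0.63 m/s

Log law: V(z) = (u*/κ) · ln(z/z₀) ⇒ u* = κ · V / ln(z/z₀)
u* = 0.41 × 15.5 / ln(13.0/0.00052) = 0.41 × 15.5 / 10.1266
   = 6.3550 / 10.1266 = 0.6276 m/s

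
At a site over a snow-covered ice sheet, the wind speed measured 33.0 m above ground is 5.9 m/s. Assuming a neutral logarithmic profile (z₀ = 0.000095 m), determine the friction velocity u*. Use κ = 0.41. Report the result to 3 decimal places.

u* ≈ 0.190 m/s

Log law: V(z) = (u*/κ) · ln(z/z₀) ⇒ u* = κ · V / ln(z/z₀)
u* = 0.41 × 5.9 / ln(33.0/0.000095) = 0.41 × 5.9 / 12.7581
   = 2.4190 / 12.7581 = 0.1896 m/s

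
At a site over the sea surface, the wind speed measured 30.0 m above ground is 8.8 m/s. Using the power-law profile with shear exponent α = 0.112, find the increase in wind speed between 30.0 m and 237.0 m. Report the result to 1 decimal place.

2.3 m/s

Power law: V₂ = V₁ · (z₂/z₁)^α = 8.8 × (7.9000)^0.112 = 11.0922 m/s
ΔV = 11.0922 − 8.8 = 2.2922 m/s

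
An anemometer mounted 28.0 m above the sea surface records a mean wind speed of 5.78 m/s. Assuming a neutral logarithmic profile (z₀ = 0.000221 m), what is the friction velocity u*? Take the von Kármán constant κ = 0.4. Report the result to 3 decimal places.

u* ≈ 0.197 m/s

Log law: V(z) = (u*/κ) · ln(z/z₀) ⇒ u* = κ · V / ln(z/z₀)
u* = 0.4 × 5.78 / ln(28.0/0.000221) = 0.4 × 5.78 / 11.7496
   = 2.3120 / 11.7496 = 0.1968 m/s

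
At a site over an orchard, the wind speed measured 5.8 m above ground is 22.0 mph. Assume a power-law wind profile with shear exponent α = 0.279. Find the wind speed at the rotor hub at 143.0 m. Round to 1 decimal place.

Power-law profile: V₂ = V₁ · (z₂/z₁)^α
V₂ = 22.0 × (143.0/5.8)^0.279 = 22.0 × (24.6552)^0.279
    = 22.0 × 2.4454 = 53.7979 mph

53.8 mph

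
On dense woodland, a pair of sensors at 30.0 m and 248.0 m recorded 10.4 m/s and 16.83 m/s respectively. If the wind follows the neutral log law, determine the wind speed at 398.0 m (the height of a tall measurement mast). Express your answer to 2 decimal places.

18.27 m/s

Log law: V ∝ ln(z/z₀). From the pair, with r = V₁/V₂ = 0.61794,
ln z₀ = (ln z₁ − r·ln z₂)/(1 − r) = (3.4012 − 0.61794×5.5134)/0.38206 = -0.0152 → z₀ = 0.9850 m
V₃ = V₁ · ln(z₃/z₀)/ln(z₁/z₀) = 10.4 × 6.0016/3.4164 = 18.2700 m/s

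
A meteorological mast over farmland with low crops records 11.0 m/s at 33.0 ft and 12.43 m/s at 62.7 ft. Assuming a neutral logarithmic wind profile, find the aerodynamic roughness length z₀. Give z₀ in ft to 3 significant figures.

Log law: V(z) ∝ ln(z/z₀). With r = V₁/V₂ = 11.0/12.43 = 0.88496,
r · ln(z₂/z₀) = ln(z₁/z₀) ⇒ ln z₀ = (ln z₁ − r·ln z₂)/(1 − r)
ln z₀ = (3.49651 − 0.88496×4.13836) / 0.11504 = -1.4408
z₀ = exp(-1.4408) = 0.2367 ft

z₀ ≈ 0.237 ft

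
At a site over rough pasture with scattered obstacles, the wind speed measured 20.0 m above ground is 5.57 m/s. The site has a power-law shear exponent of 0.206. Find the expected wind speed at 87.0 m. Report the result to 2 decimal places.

Power-law profile: V₂ = V₁ · (z₂/z₁)^α
V₂ = 5.57 × (87.0/20.0)^0.206 = 5.57 × (4.3500)^0.206
    = 5.57 × 1.3537 = 7.5402 m/s

7.54 m/s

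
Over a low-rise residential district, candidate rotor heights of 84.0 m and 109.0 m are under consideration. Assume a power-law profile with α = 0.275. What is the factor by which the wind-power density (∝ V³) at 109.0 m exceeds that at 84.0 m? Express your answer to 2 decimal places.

Speed ratio: V_B/V_A = (z_B/z_A)^α = (109.0/84.0)^0.275 = (1.2976)^0.275 = 1.07428
Power-density ratio: P_B/P_A = (V_B/V_A)³ = (1.07428)³ = 1.23979

1.24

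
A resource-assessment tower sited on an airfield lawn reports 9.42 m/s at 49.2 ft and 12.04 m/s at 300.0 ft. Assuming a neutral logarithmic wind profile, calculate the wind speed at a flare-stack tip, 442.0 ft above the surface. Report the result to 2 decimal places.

Log law: V ∝ ln(z/z₀). From the pair, with r = V₁/V₂ = 0.78239,
ln z₀ = (ln z₁ − r·ln z₂)/(1 − r) = (3.8959 − 0.78239×5.7038)/0.21761 = -2.6042 → z₀ = 0.07396 ft
V₃ = V₁ · ln(z₃/z₀)/ln(z₁/z₀) = 9.42 × 8.6955/6.5001 = 12.6016 m/s

12.60 m/s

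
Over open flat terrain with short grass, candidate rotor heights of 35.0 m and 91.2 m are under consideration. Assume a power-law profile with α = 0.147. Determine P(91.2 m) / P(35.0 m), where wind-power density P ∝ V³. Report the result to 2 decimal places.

Speed ratio: V_B/V_A = (z_B/z_A)^α = (91.2/35.0)^0.147 = (2.6057)^0.147 = 1.15117
Power-density ratio: P_B/P_A = (V_B/V_A)³ = (1.15117)³ = 1.52554

1.53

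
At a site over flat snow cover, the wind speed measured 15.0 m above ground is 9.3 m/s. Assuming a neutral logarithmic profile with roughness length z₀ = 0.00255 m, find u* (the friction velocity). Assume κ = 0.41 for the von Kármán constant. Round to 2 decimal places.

Log law: V(z) = (u*/κ) · ln(z/z₀) ⇒ u* = κ · V / ln(z/z₀)
u* = 0.41 × 9.3 / ln(15.0/0.00255) = 0.41 × 9.3 / 8.6797
   = 3.8130 / 8.6797 = 0.4393 m/s

u* ≈ 0.44 m/s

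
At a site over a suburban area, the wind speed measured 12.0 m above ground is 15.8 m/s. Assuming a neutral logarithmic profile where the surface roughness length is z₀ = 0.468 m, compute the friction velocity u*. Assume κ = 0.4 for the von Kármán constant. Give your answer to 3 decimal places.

u* ≈ 1.948 m/s

Log law: V(z) = (u*/κ) · ln(z/z₀) ⇒ u* = κ · V / ln(z/z₀)
u* = 0.4 × 15.8 / ln(12.0/0.468) = 0.4 × 15.8 / 3.2442
   = 6.3200 / 3.2442 = 1.9481 m/s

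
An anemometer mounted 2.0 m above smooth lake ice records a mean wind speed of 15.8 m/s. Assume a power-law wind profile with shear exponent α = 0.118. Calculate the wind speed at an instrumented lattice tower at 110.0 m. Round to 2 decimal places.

25.35 m/s

Power-law profile: V₂ = V₁ · (z₂/z₁)^α
V₂ = 15.8 × (110.0/2.0)^0.118 = 15.8 × (55.0000)^0.118
    = 15.8 × 1.6046 = 25.3524 m/s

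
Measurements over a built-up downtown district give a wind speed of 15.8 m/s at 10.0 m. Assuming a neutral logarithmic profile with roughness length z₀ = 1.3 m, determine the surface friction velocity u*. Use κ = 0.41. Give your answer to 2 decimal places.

Log law: V(z) = (u*/κ) · ln(z/z₀) ⇒ u* = κ · V / ln(z/z₀)
u* = 0.41 × 15.8 / ln(10.0/1.3) = 0.41 × 15.8 / 2.0402
   = 6.4780 / 2.0402 = 3.1751 m/s

u* ≈ 3.18 m/s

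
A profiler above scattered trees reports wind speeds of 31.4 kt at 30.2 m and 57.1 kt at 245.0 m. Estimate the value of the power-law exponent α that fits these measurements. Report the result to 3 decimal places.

α ≈ 0.286

Power law: V₂/V₁ = (z₂/z₁)^α ⇒ α = ln(V₂/V₁) / ln(z₂/z₁)
α = ln(57.1/31.4) / ln(245.0/30.2) = ln(1.8185) / ln(8.1126)
  = 0.59800 / 2.09342 = 0.28566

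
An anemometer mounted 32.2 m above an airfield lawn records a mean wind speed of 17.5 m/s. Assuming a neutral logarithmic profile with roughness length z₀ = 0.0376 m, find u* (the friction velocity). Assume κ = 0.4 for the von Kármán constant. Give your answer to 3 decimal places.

u* ≈ 1.037 m/s

Log law: V(z) = (u*/κ) · ln(z/z₀) ⇒ u* = κ · V / ln(z/z₀)
u* = 0.4 × 17.5 / ln(32.2/0.0376) = 0.4 × 17.5 / 6.7527
   = 7.0000 / 6.7527 = 1.0366 m/s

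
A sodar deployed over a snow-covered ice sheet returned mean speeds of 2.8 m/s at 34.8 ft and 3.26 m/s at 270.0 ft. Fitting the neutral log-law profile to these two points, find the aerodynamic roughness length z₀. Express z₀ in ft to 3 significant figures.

Log law: V(z) ∝ ln(z/z₀). With r = V₁/V₂ = 2.8/3.26 = 0.85890,
r · ln(z₂/z₀) = ln(z₁/z₀) ⇒ ln z₀ = (ln z₁ − r·ln z₂)/(1 − r)
ln z₀ = (3.54962 − 0.85890×5.59842) / 0.14110 = -8.9214
z₀ = exp(-8.9214) = 0.0001335 ft

z₀ ≈ 0.000134 ft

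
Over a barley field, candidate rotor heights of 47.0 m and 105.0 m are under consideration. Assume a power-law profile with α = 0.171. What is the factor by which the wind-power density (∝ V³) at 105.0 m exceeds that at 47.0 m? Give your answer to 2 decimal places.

1.51

Speed ratio: V_B/V_A = (z_B/z_A)^α = (105.0/47.0)^0.171 = (2.2340)^0.171 = 1.14735
Power-density ratio: P_B/P_A = (V_B/V_A)³ = (1.14735)³ = 1.51037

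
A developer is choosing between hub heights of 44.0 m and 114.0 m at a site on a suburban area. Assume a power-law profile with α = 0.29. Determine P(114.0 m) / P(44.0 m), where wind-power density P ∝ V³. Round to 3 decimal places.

2.289

Speed ratio: V_B/V_A = (z_B/z_A)^α = (114.0/44.0)^0.29 = (2.5909)^0.29 = 1.31796
Power-density ratio: P_B/P_A = (V_B/V_A)³ = (1.31796)³ = 2.28930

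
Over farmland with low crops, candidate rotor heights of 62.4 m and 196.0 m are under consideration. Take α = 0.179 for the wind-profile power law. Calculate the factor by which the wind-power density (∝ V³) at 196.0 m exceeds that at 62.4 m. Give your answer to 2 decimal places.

Speed ratio: V_B/V_A = (z_B/z_A)^α = (196.0/62.4)^0.179 = (3.1410)^0.179 = 1.22737
Power-density ratio: P_B/P_A = (V_B/V_A)³ = (1.22737)³ = 1.84896

1.85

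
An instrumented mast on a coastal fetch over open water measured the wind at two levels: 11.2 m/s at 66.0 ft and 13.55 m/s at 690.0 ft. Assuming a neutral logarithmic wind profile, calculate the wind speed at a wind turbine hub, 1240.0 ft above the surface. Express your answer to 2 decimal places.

Log law: V ∝ ln(z/z₀). From the pair, with r = V₁/V₂ = 0.82657,
ln z₀ = (ln z₁ − r·ln z₂)/(1 − r) = (4.1897 − 0.82657×6.5367)/0.17343 = -6.9962 → z₀ = 0.0009153 ft
V₃ = V₁ · ln(z₃/z₀)/ln(z₁/z₀) = 11.2 × 14.1191/11.1859 = 14.1369 m/s

14.14 m/s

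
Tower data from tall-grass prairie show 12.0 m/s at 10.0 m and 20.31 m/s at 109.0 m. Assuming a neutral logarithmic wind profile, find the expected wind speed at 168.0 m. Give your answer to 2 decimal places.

21.81 m/s

Log law: V ∝ ln(z/z₀). From the pair, with r = V₁/V₂ = 0.59084,
ln z₀ = (ln z₁ − r·ln z₂)/(1 − r) = (2.3026 − 0.59084×4.6913)/0.40916 = -1.1469 → z₀ = 0.3176 m
V₃ = V₁ · ln(z₃/z₀)/ln(z₁/z₀) = 12.0 × 6.2709/3.4495 = 21.8150 m/s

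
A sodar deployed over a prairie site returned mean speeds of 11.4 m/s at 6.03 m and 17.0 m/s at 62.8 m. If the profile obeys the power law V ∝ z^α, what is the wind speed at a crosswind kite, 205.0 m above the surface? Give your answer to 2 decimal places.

First find α: α = ln(V₂/V₁)/ln(z₂/z₁) = ln(17.0/11.4)/ln(62.8/6.03) = 0.39960/2.34321 = 0.1705
Extrapolate from 62.8 m to 205.0 m: V₃ = 17.0 × (205.0/62.8)^0.1705 = 17.0 × 1.2235 = 20.8003 m/s

20.80 m/s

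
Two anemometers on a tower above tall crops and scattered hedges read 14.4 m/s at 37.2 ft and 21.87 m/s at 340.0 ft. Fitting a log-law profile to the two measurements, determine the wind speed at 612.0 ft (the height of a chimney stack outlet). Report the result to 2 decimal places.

Log law: V ∝ ln(z/z₀). From the pair, with r = V₁/V₂ = 0.65844,
ln z₀ = (ln z₁ − r·ln z₂)/(1 − r) = (3.6163 − 0.65844×5.8289)/0.34156 = -0.6490 → z₀ = 0.5226 ft
V₃ = V₁ · ln(z₃/z₀)/ln(z₁/z₀) = 14.4 × 7.0657/4.2653 = 23.8544 m/s

23.85 m/s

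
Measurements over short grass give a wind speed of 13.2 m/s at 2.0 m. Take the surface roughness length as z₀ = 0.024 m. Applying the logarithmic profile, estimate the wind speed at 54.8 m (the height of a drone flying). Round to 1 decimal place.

23.1 m/s

Log law: V(z) ∝ ln(z/z₀), so V₂/V₁ = ln(z₂/z₀) / ln(z₁/z₀).
ln(54.8/0.024) = 7.7334, ln(2.0/0.024) = 4.4228
V₂ = 13.2 × 7.7334/4.4228 = 13.2 × 1.7485 = 23.0803 m/s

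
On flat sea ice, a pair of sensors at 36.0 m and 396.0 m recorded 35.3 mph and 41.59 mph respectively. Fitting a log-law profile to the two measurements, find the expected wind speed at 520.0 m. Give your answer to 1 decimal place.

Log law: V ∝ ln(z/z₀). From the pair, with r = V₁/V₂ = 0.84876,
ln z₀ = (ln z₁ − r·ln z₂)/(1 − r) = (3.5835 − 0.84876×5.9814)/0.15124 = -9.8737 → z₀ = 0.00005151 m
V₃ = V₁ · ln(z₃/z₀)/ln(z₁/z₀) = 35.3 × 16.1275/13.4572 = 42.3046 mph

42.3 mph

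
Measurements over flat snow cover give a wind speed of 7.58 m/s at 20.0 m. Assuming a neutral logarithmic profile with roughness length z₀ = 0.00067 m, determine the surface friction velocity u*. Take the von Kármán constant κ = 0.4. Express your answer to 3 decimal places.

Log law: V(z) = (u*/κ) · ln(z/z₀) ⇒ u* = κ · V / ln(z/z₀)
u* = 0.4 × 7.58 / ln(20.0/0.00067) = 0.4 × 7.58 / 10.3040
   = 3.0320 / 10.3040 = 0.2943 m/s

u* ≈ 0.294 m/s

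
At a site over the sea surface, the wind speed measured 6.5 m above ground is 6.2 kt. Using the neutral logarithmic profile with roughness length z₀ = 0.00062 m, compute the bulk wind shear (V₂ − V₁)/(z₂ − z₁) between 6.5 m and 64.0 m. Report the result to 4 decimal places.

0.0266 kt/m

Log law: V₂ = V₁ · ln(z₂/z₀)/ln(z₁/z₀) = 6.2 × 11.5447/9.2576 = 7.7317 kt
ΔV/Δz = (7.7317 − 6.2)/(64.0 − 6.5) = 1.5317/57.5000 = 0.02664 kt/m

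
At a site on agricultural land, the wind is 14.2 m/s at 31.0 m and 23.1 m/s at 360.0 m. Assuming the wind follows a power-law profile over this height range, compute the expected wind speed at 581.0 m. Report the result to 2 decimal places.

First find α: α = ln(V₂/V₁)/ln(z₂/z₁) = ln(23.1/14.2)/ln(360.0/31.0) = 0.48659/2.45212 = 0.1984
Extrapolate from 360.0 m to 581.0 m: V₃ = 23.1 × (581.0/360.0)^0.1984 = 23.1 × 1.0996 = 25.4016 m/s

25.40 m/s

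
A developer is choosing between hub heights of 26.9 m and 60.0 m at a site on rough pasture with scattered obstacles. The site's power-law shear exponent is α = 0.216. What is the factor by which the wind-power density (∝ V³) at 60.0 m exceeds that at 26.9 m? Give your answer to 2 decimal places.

1.68

Speed ratio: V_B/V_A = (z_B/z_A)^α = (60.0/26.9)^0.216 = (2.2305)^0.216 = 1.18920
Power-density ratio: P_B/P_A = (V_B/V_A)³ = (1.18920)³ = 1.68175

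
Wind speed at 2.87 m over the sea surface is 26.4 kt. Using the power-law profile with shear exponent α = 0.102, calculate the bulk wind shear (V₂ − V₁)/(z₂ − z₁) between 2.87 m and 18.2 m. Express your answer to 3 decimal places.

0.357 kt/m

Power law: V₂ = V₁ · (z₂/z₁)^α = 26.4 × (6.3415)^0.102 = 31.8733 kt
ΔV/Δz = (31.8733 − 26.4)/(18.2 − 2.87) = 5.4733/15.3300 = 0.35703 kt/m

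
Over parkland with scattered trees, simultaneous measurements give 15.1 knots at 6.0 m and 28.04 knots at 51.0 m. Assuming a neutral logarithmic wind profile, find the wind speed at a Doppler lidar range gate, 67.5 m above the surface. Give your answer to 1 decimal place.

Log law: V ∝ ln(z/z₀). From the pair, with r = V₁/V₂ = 0.53852,
ln z₀ = (ln z₁ − r·ln z₂)/(1 − r) = (1.7918 − 0.53852×3.9318)/0.46148 = -0.7055 → z₀ = 0.4938 m
V₃ = V₁ · ln(z₃/z₀)/ln(z₁/z₀) = 15.1 × 4.9177/2.4973 = 29.7349 knots

29.7 knots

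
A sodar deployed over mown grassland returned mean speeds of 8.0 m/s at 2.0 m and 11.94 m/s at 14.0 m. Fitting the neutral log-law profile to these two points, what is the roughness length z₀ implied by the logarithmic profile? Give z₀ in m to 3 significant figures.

Log law: V(z) ∝ ln(z/z₀). With r = V₁/V₂ = 8.0/11.94 = 0.67002,
r · ln(z₂/z₀) = ln(z₁/z₀) ⇒ ln z₀ = (ln z₁ − r·ln z₂)/(1 − r)
ln z₀ = (0.69315 − 0.67002×2.63906) / 0.32998 = -3.2579
z₀ = exp(-3.2579) = 0.03847 m

z₀ ≈ 0.0385 m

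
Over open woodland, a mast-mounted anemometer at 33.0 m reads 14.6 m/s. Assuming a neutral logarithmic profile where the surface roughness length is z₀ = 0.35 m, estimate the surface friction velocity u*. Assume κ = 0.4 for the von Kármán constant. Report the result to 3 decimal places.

Log law: V(z) = (u*/κ) · ln(z/z₀) ⇒ u* = κ · V / ln(z/z₀)
u* = 0.4 × 14.6 / ln(33.0/0.35) = 0.4 × 14.6 / 4.5463
   = 5.8400 / 4.5463 = 1.2846 m/s

u* ≈ 1.285 m/s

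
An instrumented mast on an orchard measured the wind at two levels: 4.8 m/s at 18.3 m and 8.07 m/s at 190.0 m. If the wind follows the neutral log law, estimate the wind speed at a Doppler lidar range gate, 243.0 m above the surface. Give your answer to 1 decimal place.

Log law: V ∝ ln(z/z₀). From the pair, with r = V₁/V₂ = 0.59480,
ln z₀ = (ln z₁ − r·ln z₂)/(1 − r) = (2.9069 − 0.59480×5.2470)/0.40520 = -0.5281 → z₀ = 0.5897 m
V₃ = V₁ · ln(z₃/z₀)/ln(z₁/z₀) = 4.8 × 6.0212/3.4350 = 8.4138 m/s

8.4 m/s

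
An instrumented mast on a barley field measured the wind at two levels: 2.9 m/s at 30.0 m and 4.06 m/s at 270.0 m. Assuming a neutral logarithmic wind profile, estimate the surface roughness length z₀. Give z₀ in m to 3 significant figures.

Log law: V(z) ∝ ln(z/z₀). With r = V₁/V₂ = 2.9/4.06 = 0.71429,
r · ln(z₂/z₀) = ln(z₁/z₀) ⇒ ln z₀ = (ln z₁ − r·ln z₂)/(1 − r)
ln z₀ = (3.40120 − 0.71429×5.59842) / 0.28571 = -2.0919
z₀ = exp(-2.0919) = 0.1235 m

z₀ ≈ 0.123 m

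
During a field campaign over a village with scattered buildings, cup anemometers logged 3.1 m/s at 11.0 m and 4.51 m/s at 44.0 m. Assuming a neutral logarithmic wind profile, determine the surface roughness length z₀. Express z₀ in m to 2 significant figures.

Log law: V(z) ∝ ln(z/z₀). With r = V₁/V₂ = 3.1/4.51 = 0.68736,
r · ln(z₂/z₀) = ln(z₁/z₀) ⇒ ln z₀ = (ln z₁ − r·ln z₂)/(1 − r)
ln z₀ = (2.39790 − 0.68736×3.78419) / 0.31264 = -0.6500
z₀ = exp(-0.6500) = 0.5221 m

z₀ ≈ 0.52 m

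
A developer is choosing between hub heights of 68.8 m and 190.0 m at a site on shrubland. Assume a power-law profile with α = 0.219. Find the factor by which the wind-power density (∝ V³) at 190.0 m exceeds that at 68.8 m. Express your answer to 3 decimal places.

1.949

Speed ratio: V_B/V_A = (z_B/z_A)^α = (190.0/68.8)^0.219 = (2.7616)^0.219 = 1.24915
Power-density ratio: P_B/P_A = (V_B/V_A)³ = (1.24915)³ = 1.94915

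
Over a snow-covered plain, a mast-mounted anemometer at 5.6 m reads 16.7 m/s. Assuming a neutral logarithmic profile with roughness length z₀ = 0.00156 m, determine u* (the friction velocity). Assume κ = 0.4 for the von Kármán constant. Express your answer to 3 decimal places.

u* ≈ 0.816 m/s

Log law: V(z) = (u*/κ) · ln(z/z₀) ⇒ u* = κ · V / ln(z/z₀)
u* = 0.4 × 16.7 / ln(5.6/0.00156) = 0.4 × 16.7 / 8.1858
   = 6.6800 / 8.1858 = 0.8160 m/s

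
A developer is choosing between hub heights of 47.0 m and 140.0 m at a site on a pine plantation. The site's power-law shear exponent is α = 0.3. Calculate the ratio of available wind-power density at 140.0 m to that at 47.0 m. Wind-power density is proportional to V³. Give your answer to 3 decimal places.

Speed ratio: V_B/V_A = (z_B/z_A)^α = (140.0/47.0)^0.3 = (2.9787)^0.3 = 1.38742
Power-density ratio: P_B/P_A = (V_B/V_A)³ = (1.38742)³ = 2.67071

2.671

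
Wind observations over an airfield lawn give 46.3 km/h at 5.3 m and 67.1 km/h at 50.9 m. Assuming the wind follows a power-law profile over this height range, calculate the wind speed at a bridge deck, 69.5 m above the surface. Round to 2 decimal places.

70.62 km/h

First find α: α = ln(V₂/V₁)/ln(z₂/z₁) = ln(67.1/46.3)/ln(50.9/5.3) = 0.37104/2.26216 = 0.1640
Extrapolate from 50.9 m to 69.5 m: V₃ = 67.1 × (69.5/50.9)^0.1640 = 67.1 × 1.0524 = 70.6170 km/h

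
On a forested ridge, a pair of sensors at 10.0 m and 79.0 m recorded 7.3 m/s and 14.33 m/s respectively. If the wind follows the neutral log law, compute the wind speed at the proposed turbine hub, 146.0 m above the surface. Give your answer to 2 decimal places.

Log law: V ∝ ln(z/z₀). From the pair, with r = V₁/V₂ = 0.50942,
ln z₀ = (ln z₁ − r·ln z₂)/(1 − r) = (2.3026 − 0.50942×4.3694)/0.49058 = 0.1563 → z₀ = 1.169 m
V₃ = V₁ · ln(z₃/z₀)/ln(z₁/z₀) = 7.3 × 4.8273/2.1462 = 16.4189 m/s

16.42 m/s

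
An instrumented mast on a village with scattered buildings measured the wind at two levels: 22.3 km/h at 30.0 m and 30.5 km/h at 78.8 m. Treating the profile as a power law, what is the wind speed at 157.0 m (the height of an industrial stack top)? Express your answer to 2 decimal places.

First find α: α = ln(V₂/V₁)/ln(z₂/z₁) = ln(30.5/22.3)/ln(78.8/30.0) = 0.31314/0.96572 = 0.3243
Extrapolate from 78.8 m to 157.0 m: V₃ = 30.5 × (157.0/78.8)^0.3243 = 30.5 × 1.2505 = 38.1394 km/h

38.14 km/h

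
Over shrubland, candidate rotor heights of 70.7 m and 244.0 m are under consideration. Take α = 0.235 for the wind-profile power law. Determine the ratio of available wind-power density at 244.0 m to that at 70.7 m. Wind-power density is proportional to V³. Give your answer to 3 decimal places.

2.395

Speed ratio: V_B/V_A = (z_B/z_A)^α = (244.0/70.7)^0.235 = (3.4512)^0.235 = 1.33790
Power-density ratio: P_B/P_A = (V_B/V_A)³ = (1.33790)³ = 2.39480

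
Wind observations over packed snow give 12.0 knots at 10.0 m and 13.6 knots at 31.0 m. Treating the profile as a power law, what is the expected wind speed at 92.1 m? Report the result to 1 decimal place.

First find α: α = ln(V₂/V₁)/ln(z₂/z₁) = ln(13.6/12.0)/ln(31.0/10.0) = 0.12516/1.13140 = 0.1106
Extrapolate from 31.0 m to 92.1 m: V₃ = 13.6 × (92.1/31.0)^0.1106 = 13.6 × 1.1280 = 15.3410 knots

15.3 knots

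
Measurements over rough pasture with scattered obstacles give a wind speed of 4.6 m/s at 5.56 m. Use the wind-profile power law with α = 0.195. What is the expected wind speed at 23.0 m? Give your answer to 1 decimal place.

Power-law profile: V₂ = V₁ · (z₂/z₁)^α
V₂ = 4.6 × (23.0/5.56)^0.195 = 4.6 × (4.1367)^0.195
    = 4.6 × 1.3190 = 6.0674 m/s

6.1 m/s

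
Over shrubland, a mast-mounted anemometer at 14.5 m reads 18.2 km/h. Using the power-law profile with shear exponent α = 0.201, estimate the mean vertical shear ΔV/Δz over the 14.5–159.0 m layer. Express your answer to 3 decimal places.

0.078 km/h/m

Power law: V₂ = V₁ · (z₂/z₁)^α = 18.2 × (10.9655)^0.201 = 29.4522 km/h
ΔV/Δz = (29.4522 − 18.2)/(159.0 − 14.5) = 11.2522/144.5000 = 0.07787 km/h/m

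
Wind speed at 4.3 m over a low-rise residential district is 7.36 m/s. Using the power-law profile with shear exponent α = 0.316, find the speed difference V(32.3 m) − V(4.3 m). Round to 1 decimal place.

6.6 m/s

Power law: V₂ = V₁ · (z₂/z₁)^α = 7.36 × (7.5116)^0.316 = 13.9191 m/s
ΔV = 13.9191 − 7.36 = 6.5591 m/s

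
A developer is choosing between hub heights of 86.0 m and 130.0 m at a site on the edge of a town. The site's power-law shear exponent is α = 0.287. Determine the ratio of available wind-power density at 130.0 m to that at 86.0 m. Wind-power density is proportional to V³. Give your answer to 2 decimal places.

Speed ratio: V_B/V_A = (z_B/z_A)^α = (130.0/86.0)^0.287 = (1.5116)^0.287 = 1.12590
Power-density ratio: P_B/P_A = (V_B/V_A)³ = (1.12590)³ = 1.42726

1.43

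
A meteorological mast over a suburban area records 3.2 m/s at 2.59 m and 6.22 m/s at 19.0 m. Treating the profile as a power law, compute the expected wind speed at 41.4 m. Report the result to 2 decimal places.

First find α: α = ln(V₂/V₁)/ln(z₂/z₁) = ln(6.22/3.2)/ln(19.0/2.59) = 0.66462/1.99278 = 0.3335
Extrapolate from 19.0 m to 41.4 m: V₃ = 6.22 × (41.4/19.0)^0.3335 = 6.22 × 1.2966 = 8.0649 m/s

8.06 m/s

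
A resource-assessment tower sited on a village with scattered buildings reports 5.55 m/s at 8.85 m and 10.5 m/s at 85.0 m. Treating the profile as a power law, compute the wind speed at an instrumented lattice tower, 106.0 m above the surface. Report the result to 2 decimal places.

First find α: α = ln(V₂/V₁)/ln(z₂/z₁) = ln(10.5/5.55)/ln(85.0/8.85) = 0.63758/2.26223 = 0.2818
Extrapolate from 85.0 m to 106.0 m: V₃ = 10.5 × (106.0/85.0)^0.2818 = 10.5 × 1.0642 = 11.1741 m/s

11.17 m/s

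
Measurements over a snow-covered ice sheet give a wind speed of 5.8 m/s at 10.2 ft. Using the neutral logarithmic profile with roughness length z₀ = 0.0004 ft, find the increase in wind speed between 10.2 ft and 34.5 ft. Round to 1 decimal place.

0.7 m/s

Log law: V₂ = V₁ · ln(z₂/z₀)/ln(z₁/z₀) = 5.8 × 11.3650/10.1464 = 6.4966 m/s
ΔV = 6.4966 − 5.8 = 0.6966 m/s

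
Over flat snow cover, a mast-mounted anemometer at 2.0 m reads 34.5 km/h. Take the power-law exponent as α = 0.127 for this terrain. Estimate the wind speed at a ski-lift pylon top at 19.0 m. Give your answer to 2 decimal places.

45.92 km/h

Power-law profile: V₂ = V₁ · (z₂/z₁)^α
V₂ = 34.5 × (19.0/2.0)^0.127 = 34.5 × (9.5000)^0.127
    = 34.5 × 1.3310 = 45.9187 km/h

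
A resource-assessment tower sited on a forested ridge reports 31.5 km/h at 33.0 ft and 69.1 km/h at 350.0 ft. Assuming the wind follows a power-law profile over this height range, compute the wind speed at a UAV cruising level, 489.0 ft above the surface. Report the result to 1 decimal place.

77.2 km/h

First find α: α = ln(V₂/V₁)/ln(z₂/z₁) = ln(69.1/31.5)/ln(350.0/33.0) = 0.78557/2.36143 = 0.3327
Extrapolate from 350.0 ft to 489.0 ft: V₃ = 69.1 × (489.0/350.0)^0.3327 = 69.1 × 1.1177 = 77.2316 km/h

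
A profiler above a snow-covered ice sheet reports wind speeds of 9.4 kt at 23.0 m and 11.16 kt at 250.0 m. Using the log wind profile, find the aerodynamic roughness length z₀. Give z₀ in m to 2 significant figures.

Log law: V(z) ∝ ln(z/z₀). With r = V₁/V₂ = 9.4/11.16 = 0.84229,
r · ln(z₂/z₀) = ln(z₁/z₀) ⇒ ln z₀ = (ln z₁ − r·ln z₂)/(1 − r)
ln z₀ = (3.13549 − 0.84229×5.52146) / 0.15771 = -9.6077
z₀ = exp(-9.6077) = 0.00006721 m

z₀ ≈ 0.000067 m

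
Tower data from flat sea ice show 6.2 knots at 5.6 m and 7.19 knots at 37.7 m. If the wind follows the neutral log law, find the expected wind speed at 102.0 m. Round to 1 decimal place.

7.7 knots

Log law: V ∝ ln(z/z₀). From the pair, with r = V₁/V₂ = 0.86231,
ln z₀ = (ln z₁ − r·ln z₂)/(1 − r) = (1.7228 − 0.86231×3.6297)/0.13769 = -10.2194 → z₀ = 0.00003646 m
V₃ = V₁ · ln(z₃/z₀)/ln(z₁/z₀) = 6.2 × 14.8444/11.9422 = 7.7067 knots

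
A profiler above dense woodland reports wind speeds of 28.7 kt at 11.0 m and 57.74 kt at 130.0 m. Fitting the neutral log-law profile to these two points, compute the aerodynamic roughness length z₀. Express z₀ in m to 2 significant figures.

Log law: V(z) ∝ ln(z/z₀). With r = V₁/V₂ = 28.7/57.74 = 0.49706,
r · ln(z₂/z₀) = ln(z₁/z₀) ⇒ ln z₀ = (ln z₁ − r·ln z₂)/(1 − r)
ln z₀ = (2.39790 − 0.49706×4.86753) / 0.50294 = -0.0428
z₀ = exp(-0.0428) = 0.9581 m

z₀ ≈ 0.96 m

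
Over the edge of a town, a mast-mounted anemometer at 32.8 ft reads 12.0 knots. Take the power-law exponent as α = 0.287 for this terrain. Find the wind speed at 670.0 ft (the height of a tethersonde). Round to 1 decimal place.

28.5 knots

Power-law profile: V₂ = V₁ · (z₂/z₁)^α
V₂ = 12.0 × (670.0/32.8)^0.287 = 12.0 × (20.4268)^0.287
    = 12.0 × 2.3770 = 28.5239 knots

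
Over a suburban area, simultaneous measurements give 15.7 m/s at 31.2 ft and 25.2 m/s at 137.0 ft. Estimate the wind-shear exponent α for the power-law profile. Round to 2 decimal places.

α ≈ 0.32

Power law: V₂/V₁ = (z₂/z₁)^α ⇒ α = ln(V₂/V₁) / ln(z₂/z₁)
α = ln(25.2/15.7) / ln(137.0/31.2) = ln(1.6051) / ln(4.3910)
  = 0.47318 / 1.47956 = 0.31981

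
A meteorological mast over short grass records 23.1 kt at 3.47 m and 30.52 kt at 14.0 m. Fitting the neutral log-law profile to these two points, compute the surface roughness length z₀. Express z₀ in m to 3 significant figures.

Log law: V(z) ∝ ln(z/z₀). With r = V₁/V₂ = 23.1/30.52 = 0.75688,
r · ln(z₂/z₀) = ln(z₁/z₀) ⇒ ln z₀ = (ln z₁ − r·ln z₂)/(1 − r)
ln z₀ = (1.24415 − 0.75688×2.63906) / 0.24312 = -3.0985
z₀ = exp(-3.0985) = 0.04512 m

z₀ ≈ 0.0451 m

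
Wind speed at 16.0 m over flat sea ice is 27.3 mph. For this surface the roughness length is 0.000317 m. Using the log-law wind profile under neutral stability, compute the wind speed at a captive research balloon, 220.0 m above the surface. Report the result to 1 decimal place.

Log law: V(z) ∝ ln(z/z₀), so V₂/V₁ = ln(z₂/z₀) / ln(z₁/z₀).
ln(220.0/0.000317) = 13.4502, ln(16.0/0.000317) = 10.8292
V₂ = 27.3 × 13.4502/10.8292 = 27.3 × 1.2420 = 33.9075 mph

33.9 mph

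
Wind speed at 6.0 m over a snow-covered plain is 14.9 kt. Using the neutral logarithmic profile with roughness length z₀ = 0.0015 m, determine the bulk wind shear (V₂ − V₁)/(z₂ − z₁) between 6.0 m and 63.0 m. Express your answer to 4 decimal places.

0.0741 kt/m

Log law: V₂ = V₁ · ln(z₂/z₀)/ln(z₁/z₀) = 14.9 × 10.6454/8.2940 = 19.1242 kt
ΔV/Δz = (19.1242 − 14.9)/(63.0 − 6.0) = 4.2242/57.0000 = 0.07411 kt/m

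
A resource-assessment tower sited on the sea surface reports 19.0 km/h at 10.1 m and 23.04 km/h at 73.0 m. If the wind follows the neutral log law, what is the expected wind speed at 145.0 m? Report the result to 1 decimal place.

Log law: V ∝ ln(z/z₀). From the pair, with r = V₁/V₂ = 0.82465,
ln z₀ = (ln z₁ − r·ln z₂)/(1 − r) = (2.3125 − 0.82465×4.2905)/0.17535 = -6.9896 → z₀ = 0.0009214 m
V₃ = V₁ · ln(z₃/z₀)/ln(z₁/z₀) = 19.0 × 11.9663/9.3021 = 24.4417 km/h

24.4 km/h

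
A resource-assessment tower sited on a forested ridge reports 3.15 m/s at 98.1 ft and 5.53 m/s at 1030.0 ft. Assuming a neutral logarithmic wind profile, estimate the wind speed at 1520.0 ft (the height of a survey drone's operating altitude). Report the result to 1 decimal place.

5.9 m/s

Log law: V ∝ ln(z/z₀). From the pair, with r = V₁/V₂ = 0.56962,
ln z₀ = (ln z₁ − r·ln z₂)/(1 − r) = (4.5860 − 0.56962×6.9373)/0.43038 = 1.4739 → z₀ = 4.366 ft
V₃ = V₁ · ln(z₃/z₀)/ln(z₁/z₀) = 3.15 × 5.8525/3.1121 = 5.9239 m/s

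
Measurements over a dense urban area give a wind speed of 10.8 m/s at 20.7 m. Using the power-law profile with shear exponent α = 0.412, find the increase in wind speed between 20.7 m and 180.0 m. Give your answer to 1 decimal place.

Power law: V₂ = V₁ · (z₂/z₁)^α = 10.8 × (8.6957)^0.412 = 26.3279 m/s
ΔV = 26.3279 − 10.8 = 15.5279 m/s

15.5 m/s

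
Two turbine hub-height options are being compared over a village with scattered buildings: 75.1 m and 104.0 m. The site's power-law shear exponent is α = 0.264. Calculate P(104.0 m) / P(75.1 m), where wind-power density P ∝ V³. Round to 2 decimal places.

1.29

Speed ratio: V_B/V_A = (z_B/z_A)^α = (104.0/75.1)^0.264 = (1.3848)^0.264 = 1.08975
Power-density ratio: P_B/P_A = (V_B/V_A)³ = (1.08975)³ = 1.29415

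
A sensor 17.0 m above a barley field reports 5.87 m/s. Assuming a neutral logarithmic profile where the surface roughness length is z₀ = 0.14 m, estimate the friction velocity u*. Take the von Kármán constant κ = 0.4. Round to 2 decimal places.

u* ≈ 0.49 m/s

Log law: V(z) = (u*/κ) · ln(z/z₀) ⇒ u* = κ · V / ln(z/z₀)
u* = 0.4 × 5.87 / ln(17.0/0.14) = 0.4 × 5.87 / 4.7993
   = 2.3480 / 4.7993 = 0.4892 m/s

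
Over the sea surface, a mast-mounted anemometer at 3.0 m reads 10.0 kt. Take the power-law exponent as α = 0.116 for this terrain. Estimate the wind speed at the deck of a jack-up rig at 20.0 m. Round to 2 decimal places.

Power-law profile: V₂ = V₁ · (z₂/z₁)^α
V₂ = 10.0 × (20.0/3.0)^0.116 = 10.0 × (6.6667)^0.116
    = 10.0 × 1.2462 = 12.4616 kt

12.46 kt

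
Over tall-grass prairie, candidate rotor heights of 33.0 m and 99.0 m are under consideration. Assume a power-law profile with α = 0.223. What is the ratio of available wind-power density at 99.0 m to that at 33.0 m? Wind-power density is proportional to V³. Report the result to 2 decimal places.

2.09

Speed ratio: V_B/V_A = (z_B/z_A)^α = (99.0/33.0)^0.223 = (3.0000)^0.223 = 1.27761
Power-density ratio: P_B/P_A = (V_B/V_A)³ = (1.27761)³ = 2.08542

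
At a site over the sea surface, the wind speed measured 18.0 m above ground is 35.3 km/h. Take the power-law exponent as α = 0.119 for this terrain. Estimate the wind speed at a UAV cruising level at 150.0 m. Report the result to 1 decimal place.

Power-law profile: V₂ = V₁ · (z₂/z₁)^α
V₂ = 35.3 × (150.0/18.0)^0.119 = 35.3 × (8.3333)^0.119
    = 35.3 × 1.2870 = 45.4310 km/h

45.4 km/h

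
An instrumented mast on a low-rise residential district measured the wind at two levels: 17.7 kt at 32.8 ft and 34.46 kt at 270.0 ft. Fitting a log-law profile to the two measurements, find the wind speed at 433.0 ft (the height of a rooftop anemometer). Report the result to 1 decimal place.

38.2 kt

Log law: V ∝ ln(z/z₀). From the pair, with r = V₁/V₂ = 0.51364,
ln z₀ = (ln z₁ − r·ln z₂)/(1 − r) = (3.4904 − 0.51364×5.5984)/0.48636 = 1.2642 → z₀ = 3.540 ft
V₃ = V₁ · ln(z₃/z₀)/ln(z₁/z₀) = 17.7 × 4.8065/2.2262 = 38.2152 kt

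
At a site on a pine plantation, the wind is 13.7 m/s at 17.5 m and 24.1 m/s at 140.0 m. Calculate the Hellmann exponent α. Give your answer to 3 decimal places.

α ≈ 0.272

Power law: V₂/V₁ = (z₂/z₁)^α ⇒ α = ln(V₂/V₁) / ln(z₂/z₁)
α = ln(24.1/13.7) / ln(140.0/17.5) = ln(1.7591) / ln(8.0000)
  = 0.56482 / 2.07944 = 0.27162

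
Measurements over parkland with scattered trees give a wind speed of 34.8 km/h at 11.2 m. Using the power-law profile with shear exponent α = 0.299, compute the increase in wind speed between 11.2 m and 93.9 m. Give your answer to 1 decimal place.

30.9 km/h

Power law: V₂ = V₁ · (z₂/z₁)^α = 34.8 × (8.3839)^0.299 = 65.7189 km/h
ΔV = 65.7189 − 34.8 = 30.9189 km/h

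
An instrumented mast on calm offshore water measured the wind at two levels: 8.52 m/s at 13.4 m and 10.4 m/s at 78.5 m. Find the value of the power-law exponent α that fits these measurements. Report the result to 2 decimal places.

Power law: V₂/V₁ = (z₂/z₁)^α ⇒ α = ln(V₂/V₁) / ln(z₂/z₁)
α = ln(10.4/8.52) / ln(78.5/13.4) = ln(1.2207) / ln(5.8582)
  = 0.19939 / 1.76784 = 0.11279

α ≈ 0.11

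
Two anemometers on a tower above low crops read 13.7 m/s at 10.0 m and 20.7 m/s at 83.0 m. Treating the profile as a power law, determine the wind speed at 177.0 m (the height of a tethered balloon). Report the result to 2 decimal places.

23.99 m/s

First find α: α = ln(V₂/V₁)/ln(z₂/z₁) = ln(20.7/13.7)/ln(83.0/10.0) = 0.41274/2.11626 = 0.1950
Extrapolate from 83.0 m to 177.0 m: V₃ = 20.7 × (177.0/83.0)^0.1950 = 20.7 × 1.1592 = 23.9947 m/s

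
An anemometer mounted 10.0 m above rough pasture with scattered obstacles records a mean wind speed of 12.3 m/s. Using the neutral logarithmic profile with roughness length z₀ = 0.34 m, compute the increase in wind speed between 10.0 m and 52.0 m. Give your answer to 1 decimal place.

6.0 m/s

Log law: V₂ = V₁ · ln(z₂/z₀)/ln(z₁/z₀) = 12.3 × 5.0301/3.3814 = 18.2971 m/s
ΔV = 18.2971 − 12.3 = 5.9971 m/s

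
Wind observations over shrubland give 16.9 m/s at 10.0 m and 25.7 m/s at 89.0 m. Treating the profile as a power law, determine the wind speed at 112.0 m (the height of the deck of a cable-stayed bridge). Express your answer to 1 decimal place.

First find α: α = ln(V₂/V₁)/ln(z₂/z₁) = ln(25.7/16.9)/ln(89.0/10.0) = 0.41918/2.18605 = 0.1918
Extrapolate from 89.0 m to 112.0 m: V₃ = 25.7 × (112.0/89.0)^0.1918 = 25.7 × 1.0451 = 26.8581 m/s

26.9 m/s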